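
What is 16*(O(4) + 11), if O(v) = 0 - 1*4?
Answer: 112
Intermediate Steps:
O(v) = -4 (O(v) = 0 - 4 = -4)
16*(O(4) + 11) = 16*(-4 + 11) = 16*7 = 112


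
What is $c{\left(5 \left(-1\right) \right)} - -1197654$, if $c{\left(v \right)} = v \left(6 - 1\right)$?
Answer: $1197629$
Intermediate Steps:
$c{\left(v \right)} = 5 v$ ($c{\left(v \right)} = v 5 = 5 v$)
$c{\left(5 \left(-1\right) \right)} - -1197654 = 5 \cdot 5 \left(-1\right) - -1197654 = 5 \left(-5\right) + 1197654 = -25 + 1197654 = 1197629$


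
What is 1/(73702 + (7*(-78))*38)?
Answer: 1/52954 ≈ 1.8884e-5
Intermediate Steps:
1/(73702 + (7*(-78))*38) = 1/(73702 - 546*38) = 1/(73702 - 20748) = 1/52954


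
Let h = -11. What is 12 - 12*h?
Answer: 144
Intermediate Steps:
12 - 12*h = 12 - 12*(-11) = 12 + 132 = 144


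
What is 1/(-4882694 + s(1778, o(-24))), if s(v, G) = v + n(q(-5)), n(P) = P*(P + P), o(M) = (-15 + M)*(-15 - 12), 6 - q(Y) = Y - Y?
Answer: -1/4880844 ≈ -2.0488e-7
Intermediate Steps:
q(Y) = 6 (q(Y) = 6 - (Y - Y) = 6 - 1*0 = 6 + 0 = 6)
o(M) = 405 - 27*M (o(M) = (-15 + M)*(-27) = 405 - 27*M)
n(P) = 2*P**2 (n(P) = P*(2*P) = 2*P**2)
s(v, G) = 72 + v (s(v, G) = v + 2*6**2 = v + 2*36 = v + 72 = 72 + v)
1/(-4882694 + s(1778, o(-24))) = 1/(-4882694 + (72 + 1778)) = 1/(-4882694 + 1850) = 1/(-4880844) = -1/4880844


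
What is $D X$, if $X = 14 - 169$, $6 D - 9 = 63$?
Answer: $-1860$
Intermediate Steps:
$D = 12$ ($D = \frac{3}{2} + \frac{1}{6} \cdot 63 = \frac{3}{2} + \frac{21}{2} = 12$)
$X = -155$ ($X = 14 - 169 = -155$)
$D X = 12 \left(-155\right) = -1860$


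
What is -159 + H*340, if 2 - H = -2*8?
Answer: 5961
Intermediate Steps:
H = 18 (H = 2 - (-2)*8 = 2 - 1*(-16) = 2 + 16 = 18)
-159 + H*340 = -159 + 18*340 = -159 + 6120 = 5961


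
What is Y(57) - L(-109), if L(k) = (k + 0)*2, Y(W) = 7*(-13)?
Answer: 127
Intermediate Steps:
Y(W) = -91
L(k) = 2*k (L(k) = k*2 = 2*k)
Y(57) - L(-109) = -91 - 2*(-109) = -91 - 1*(-218) = -91 + 218 = 127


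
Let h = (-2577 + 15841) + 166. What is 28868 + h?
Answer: 42298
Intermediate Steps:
h = 13430 (h = 13264 + 166 = 13430)
28868 + h = 28868 + 13430 = 42298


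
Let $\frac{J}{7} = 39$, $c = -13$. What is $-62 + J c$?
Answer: $-3611$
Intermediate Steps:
$J = 273$ ($J = 7 \cdot 39 = 273$)
$-62 + J c = -62 + 273 \left(-13\right) = -62 - 3549 = -3611$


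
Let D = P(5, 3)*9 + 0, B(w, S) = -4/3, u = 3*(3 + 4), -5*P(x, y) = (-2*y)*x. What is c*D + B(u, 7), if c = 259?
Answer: 41954/3 ≈ 13985.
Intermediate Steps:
P(x, y) = 2*x*y/5 (P(x, y) = -(-2*y)*x/5 = -(-2)*x*y/5 = 2*x*y/5)
u = 21 (u = 3*7 = 21)
B(w, S) = -4/3 (B(w, S) = -4*⅓ = -4/3)
D = 54 (D = ((⅖)*5*3)*9 + 0 = 6*9 + 0 = 54 + 0 = 54)
c*D + B(u, 7) = 259*54 - 4/3 = 13986 - 4/3 = 41954/3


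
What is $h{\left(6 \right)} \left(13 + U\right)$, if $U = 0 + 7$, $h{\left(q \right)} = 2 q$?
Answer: $240$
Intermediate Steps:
$U = 7$
$h{\left(6 \right)} \left(13 + U\right) = 2 \cdot 6 \left(13 + 7\right) = 12 \cdot 20 = 240$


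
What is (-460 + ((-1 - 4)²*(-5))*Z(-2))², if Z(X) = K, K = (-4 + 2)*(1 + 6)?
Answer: 1664100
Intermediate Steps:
K = -14 (K = -2*7 = -14)
Z(X) = -14
(-460 + ((-1 - 4)²*(-5))*Z(-2))² = (-460 + ((-1 - 4)²*(-5))*(-14))² = (-460 + ((-5)²*(-5))*(-14))² = (-460 + (25*(-5))*(-14))² = (-460 - 125*(-14))² = (-460 + 1750)² = 1290² = 1664100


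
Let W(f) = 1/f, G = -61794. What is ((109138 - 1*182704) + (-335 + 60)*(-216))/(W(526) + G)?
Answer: 7451316/32503643 ≈ 0.22925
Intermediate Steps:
((109138 - 1*182704) + (-335 + 60)*(-216))/(W(526) + G) = ((109138 - 1*182704) + (-335 + 60)*(-216))/(1/526 - 61794) = ((109138 - 182704) - 275*(-216))/(1/526 - 61794) = (-73566 + 59400)/(-32503643/526) = -14166*(-526/32503643) = 7451316/32503643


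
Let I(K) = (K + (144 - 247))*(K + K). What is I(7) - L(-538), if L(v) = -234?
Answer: -1110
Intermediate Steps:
I(K) = 2*K*(-103 + K) (I(K) = (K - 103)*(2*K) = (-103 + K)*(2*K) = 2*K*(-103 + K))
I(7) - L(-538) = 2*7*(-103 + 7) - 1*(-234) = 2*7*(-96) + 234 = -1344 + 234 = -1110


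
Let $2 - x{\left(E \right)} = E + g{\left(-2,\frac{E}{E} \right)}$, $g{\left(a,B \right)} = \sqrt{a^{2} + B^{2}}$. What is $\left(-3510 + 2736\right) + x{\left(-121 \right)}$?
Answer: $-651 - \sqrt{5} \approx -653.24$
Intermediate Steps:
$g{\left(a,B \right)} = \sqrt{B^{2} + a^{2}}$
$x{\left(E \right)} = 2 - E - \sqrt{5}$ ($x{\left(E \right)} = 2 - \left(E + \sqrt{\left(\frac{E}{E}\right)^{2} + \left(-2\right)^{2}}\right) = 2 - \left(E + \sqrt{1^{2} + 4}\right) = 2 - \left(E + \sqrt{1 + 4}\right) = 2 - \left(E + \sqrt{5}\right) = 2 - E - \sqrt{5}$)
$\left(-3510 + 2736\right) + x{\left(-121 \right)} = \left(-3510 + 2736\right) - \left(-123 + \sqrt{5}\right) = -774 + \left(2 + 121 - \sqrt{5}\right) = -774 + \left(123 - \sqrt{5}\right) = -651 - \sqrt{5}$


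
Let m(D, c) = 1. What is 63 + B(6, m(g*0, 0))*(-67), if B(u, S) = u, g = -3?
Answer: -339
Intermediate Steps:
63 + B(6, m(g*0, 0))*(-67) = 63 + 6*(-67) = 63 - 402 = -339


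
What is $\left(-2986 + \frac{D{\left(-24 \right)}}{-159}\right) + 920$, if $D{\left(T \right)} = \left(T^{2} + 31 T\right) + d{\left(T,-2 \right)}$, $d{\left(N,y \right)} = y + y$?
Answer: $- \frac{328322}{159} \approx -2064.9$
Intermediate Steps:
$d{\left(N,y \right)} = 2 y$
$D{\left(T \right)} = -4 + T^{2} + 31 T$ ($D{\left(T \right)} = \left(T^{2} + 31 T\right) + 2 \left(-2\right) = \left(T^{2} + 31 T\right) - 4 = -4 + T^{2} + 31 T$)
$\left(-2986 + \frac{D{\left(-24 \right)}}{-159}\right) + 920 = \left(-2986 + \frac{-4 + \left(-24\right)^{2} + 31 \left(-24\right)}{-159}\right) + 920 = \left(-2986 + \left(-4 + 576 - 744\right) \left(- \frac{1}{159}\right)\right) + 920 = \left(-2986 - - \frac{172}{159}\right) + 920 = \left(-2986 + \frac{172}{159}\right) + 920 = - \frac{474602}{159} + 920 = - \frac{328322}{159}$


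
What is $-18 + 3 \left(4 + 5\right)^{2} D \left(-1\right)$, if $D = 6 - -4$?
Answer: $-2448$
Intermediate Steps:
$D = 10$ ($D = 6 + 4 = 10$)
$-18 + 3 \left(4 + 5\right)^{2} D \left(-1\right) = -18 + 3 \left(4 + 5\right)^{2} \cdot 10 \left(-1\right) = -18 + 3 \cdot 9^{2} \cdot 10 \left(-1\right) = -18 + 3 \cdot 81 \cdot 10 \left(-1\right) = -18 + 243 \cdot 10 \left(-1\right) = -18 + 2430 \left(-1\right) = -18 - 2430 = -2448$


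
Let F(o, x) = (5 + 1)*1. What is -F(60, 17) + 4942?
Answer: 4936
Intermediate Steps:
F(o, x) = 6 (F(o, x) = 6*1 = 6)
-F(60, 17) + 4942 = -1*6 + 4942 = -6 + 4942 = 4936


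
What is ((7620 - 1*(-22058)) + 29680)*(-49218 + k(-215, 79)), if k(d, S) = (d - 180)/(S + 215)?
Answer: -143156527891/49 ≈ -2.9216e+9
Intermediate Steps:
k(d, S) = (-180 + d)/(215 + S)
((7620 - 1*(-22058)) + 29680)*(-49218 + k(-215, 79)) = ((7620 - 1*(-22058)) + 29680)*(-49218 + (-180 - 215)/(215 + 79)) = ((7620 + 22058) + 29680)*(-49218 - 395/294) = (29678 + 29680)*(-49218 + (1/294)*(-395)) = 59358*(-49218 - 395/294) = 59358*(-14470487/294) = -143156527891/49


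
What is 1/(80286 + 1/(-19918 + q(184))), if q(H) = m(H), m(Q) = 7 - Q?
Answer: 20095/1613347169 ≈ 1.2455e-5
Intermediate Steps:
q(H) = 7 - H
1/(80286 + 1/(-19918 + q(184))) = 1/(80286 + 1/(-19918 + (7 - 1*184))) = 1/(80286 + 1/(-19918 + (7 - 184))) = 1/(80286 + 1/(-19918 - 177)) = 1/(80286 + 1/(-20095)) = 1/(80286 - 1/20095) = 1/(1613347169/20095) = 20095/1613347169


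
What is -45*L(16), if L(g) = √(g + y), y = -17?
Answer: -45*I ≈ -45.0*I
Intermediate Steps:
L(g) = √(-17 + g) (L(g) = √(g - 17) = √(-17 + g))
-45*L(16) = -45*√(-17 + 16) = -45*I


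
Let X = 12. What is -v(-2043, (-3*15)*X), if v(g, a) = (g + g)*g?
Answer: -8347698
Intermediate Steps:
v(g, a) = 2*g**2 (v(g, a) = (2*g)*g = 2*g**2)
-v(-2043, (-3*15)*X) = -2*(-2043)**2 = -2*4173849 = -1*8347698 = -8347698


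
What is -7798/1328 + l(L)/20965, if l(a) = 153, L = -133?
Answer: -81640943/13920760 ≈ -5.8647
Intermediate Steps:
-7798/1328 + l(L)/20965 = -7798/1328 + 153/20965 = -7798*1/1328 + 153*(1/20965) = -3899/664 + 153/20965 = -81640943/13920760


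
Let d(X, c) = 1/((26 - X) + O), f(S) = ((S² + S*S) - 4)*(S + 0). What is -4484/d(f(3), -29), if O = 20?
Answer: -17936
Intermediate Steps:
f(S) = S*(-4 + 2*S²) (f(S) = ((S² + S²) - 4)*S = (2*S² - 4)*S = (-4 + 2*S²)*S = S*(-4 + 2*S²))
d(X, c) = 1/(46 - X) (d(X, c) = 1/((26 - X) + 20) = 1/(46 - X))
-4484/d(f(3), -29) = -4484/(1/(46 - 2*3*(-2 + 3²))) = -4484/(1/(46 - 2*3*(-2 + 9))) = -4484/(1/(46 - 2*3*7)) = -4484/(1/(46 - 1*42)) = -4484/(1/(46 - 42)) = -4484/(1/4) = -4484/¼ = -4484*4 = -17936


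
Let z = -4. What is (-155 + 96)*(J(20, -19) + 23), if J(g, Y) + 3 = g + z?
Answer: -2124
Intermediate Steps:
J(g, Y) = -7 + g (J(g, Y) = -3 + (g - 4) = -3 + (-4 + g) = -7 + g)
(-155 + 96)*(J(20, -19) + 23) = (-155 + 96)*((-7 + 20) + 23) = -59*(13 + 23) = -59*36 = -2124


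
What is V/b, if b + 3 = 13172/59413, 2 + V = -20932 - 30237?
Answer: 3040222623/165067 ≈ 18418.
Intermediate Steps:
V = -51171 (V = -2 + (-20932 - 30237) = -2 - 51169 = -51171)
b = -165067/59413 (b = -3 + 13172/59413 = -165067/59413 ≈ -2.7783)
V/b = -51171/(-165067/59413) = -51171*(-59413/165067) = 3040222623/165067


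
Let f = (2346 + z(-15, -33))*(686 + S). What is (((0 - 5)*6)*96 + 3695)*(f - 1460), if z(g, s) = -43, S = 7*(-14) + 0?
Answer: 1102453760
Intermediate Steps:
S = -98 (S = -98 + 0 = -98)
f = 1354164 (f = (2346 - 43)*(686 - 98) = 2303*588 = 1354164)
(((0 - 5)*6)*96 + 3695)*(f - 1460) = (((0 - 5)*6)*96 + 3695)*(1354164 - 1460) = (-5*6*96 + 3695)*1352704 = (-30*96 + 3695)*1352704 = (-2880 + 3695)*1352704 = 815*1352704 = 1102453760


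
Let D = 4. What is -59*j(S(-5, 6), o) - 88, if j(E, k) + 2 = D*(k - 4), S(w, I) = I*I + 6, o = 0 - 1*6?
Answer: 2390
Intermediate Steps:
o = -6 (o = 0 - 6 = -6)
S(w, I) = 6 + I² (S(w, I) = I² + 6 = 6 + I²)
j(E, k) = -18 + 4*k (j(E, k) = -2 + 4*(k - 4) = -2 + 4*(-4 + k) = -2 + (-16 + 4*k) = -18 + 4*k)
-59*j(S(-5, 6), o) - 88 = -59*(-18 + 4*(-6)) - 88 = -59*(-18 - 24) - 88 = -59*(-42) - 88 = 2478 - 88 = 2390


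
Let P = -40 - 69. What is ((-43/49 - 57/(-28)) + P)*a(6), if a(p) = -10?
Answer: 105685/98 ≈ 1078.4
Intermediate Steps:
P = -109
((-43/49 - 57/(-28)) + P)*a(6) = ((-43/49 - 57/(-28)) - 109)*(-10) = ((-43*1/49 - 57*(-1/28)) - 109)*(-10) = ((-43/49 + 57/28) - 109)*(-10) = (227/196 - 109)*(-10) = -21137/196*(-10) = 105685/98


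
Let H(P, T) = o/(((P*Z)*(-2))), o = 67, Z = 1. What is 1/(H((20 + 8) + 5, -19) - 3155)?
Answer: -66/208297 ≈ -0.00031686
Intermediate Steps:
H(P, T) = -67/(2*P) (H(P, T) = 67/(((P*1)*(-2))) = 67/((P*(-2))) = 67/((-2*P)) = 67*(-1/(2*P)) = -67/(2*P))
1/(H((20 + 8) + 5, -19) - 3155) = 1/(-67/(2*((20 + 8) + 5)) - 3155) = 1/(-67/(2*(28 + 5)) - 3155) = 1/(-67/2/33 - 3155) = 1/(-67/2*1/33 - 3155) = 1/(-67/66 - 3155) = 1/(-208297/66) = -66/208297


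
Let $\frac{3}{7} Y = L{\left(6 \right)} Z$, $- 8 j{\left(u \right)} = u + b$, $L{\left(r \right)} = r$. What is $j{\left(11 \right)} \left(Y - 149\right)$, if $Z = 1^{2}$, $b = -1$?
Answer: $\frac{675}{4} \approx 168.75$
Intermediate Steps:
$j{\left(u \right)} = \frac{1}{8} - \frac{u}{8}$ ($j{\left(u \right)} = - \frac{u - 1}{8} = - \frac{-1 + u}{8} = \frac{1}{8} - \frac{u}{8}$)
$Z = 1$
$Y = 14$ ($Y = \frac{7 \cdot 6 \cdot 1}{3} = \frac{7}{3} \cdot 6 = 14$)
$j{\left(11 \right)} \left(Y - 149\right) = \left(\frac{1}{8} - \frac{11}{8}\right) \left(14 - 149\right) = \left(\frac{1}{8} - \frac{11}{8}\right) \left(-135\right) = \left(- \frac{5}{4}\right) \left(-135\right) = \frac{675}{4}$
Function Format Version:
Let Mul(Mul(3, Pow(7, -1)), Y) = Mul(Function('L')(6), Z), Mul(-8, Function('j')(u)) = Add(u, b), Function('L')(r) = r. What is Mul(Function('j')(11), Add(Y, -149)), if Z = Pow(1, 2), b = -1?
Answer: Rational(675, 4) ≈ 168.75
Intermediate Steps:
Function('j')(u) = Add(Rational(1, 8), Mul(Rational(-1, 8), u)) (Function('j')(u) = Mul(Rational(-1, 8), Add(u, -1)) = Mul(Rational(-1, 8), Add(-1, u)) = Add(Rational(1, 8), Mul(Rational(-1, 8), u)))
Z = 1
Y = 14 (Y = Mul(Rational(7, 3), Mul(6, 1)) = Mul(Rational(7, 3), 6) = 14)
Mul(Function('j')(11), Add(Y, -149)) = Mul(Add(Rational(1, 8), Mul(Rational(-1, 8), 11)), Add(14, -149)) = Mul(Add(Rational(1, 8), Rational(-11, 8)), -135) = Mul(Rational(-5, 4), -135) = Rational(675, 4)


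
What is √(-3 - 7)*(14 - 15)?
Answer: -I*√10 ≈ -3.1623*I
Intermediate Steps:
√(-3 - 7)*(14 - 15) = √(-10)*(-1) = (I*√10)*(-1) = -I*√10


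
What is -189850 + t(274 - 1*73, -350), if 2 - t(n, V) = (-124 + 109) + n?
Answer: -190034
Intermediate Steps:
t(n, V) = 17 - n (t(n, V) = 2 - ((-124 + 109) + n) = 2 - (-15 + n) = 2 + (15 - n) = 17 - n)
-189850 + t(274 - 1*73, -350) = -189850 + (17 - (274 - 1*73)) = -189850 + (17 - (274 - 73)) = -189850 + (17 - 1*201) = -189850 + (17 - 201) = -189850 - 184 = -190034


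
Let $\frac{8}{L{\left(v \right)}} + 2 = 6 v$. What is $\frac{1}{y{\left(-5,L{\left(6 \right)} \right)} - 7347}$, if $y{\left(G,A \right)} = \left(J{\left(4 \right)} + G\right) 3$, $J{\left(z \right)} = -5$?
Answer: $- \frac{1}{7377} \approx -0.00013556$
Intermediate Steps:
$L{\left(v \right)} = \frac{8}{-2 + 6 v}$
$y{\left(G,A \right)} = -15 + 3 G$ ($y{\left(G,A \right)} = \left(-5 + G\right) 3 = -15 + 3 G$)
$\frac{1}{y{\left(-5,L{\left(6 \right)} \right)} - 7347} = \frac{1}{\left(-15 + 3 \left(-5\right)\right) - 7347} = \frac{1}{\left(-15 - 15\right) - 7347} = \frac{1}{-30 - 7347} = \frac{1}{-7377} = - \frac{1}{7377}$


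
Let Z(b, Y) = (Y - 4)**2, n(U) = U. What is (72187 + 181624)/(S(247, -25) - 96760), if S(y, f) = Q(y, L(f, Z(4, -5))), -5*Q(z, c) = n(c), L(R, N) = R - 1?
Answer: -1269055/483774 ≈ -2.6232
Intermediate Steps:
Z(b, Y) = (-4 + Y)**2
L(R, N) = -1 + R
Q(z, c) = -c/5
S(y, f) = 1/5 - f/5 (S(y, f) = -(-1 + f)/5 = 1/5 - f/5)
(72187 + 181624)/(S(247, -25) - 96760) = (72187 + 181624)/((1/5 - 1/5*(-25)) - 96760) = 253811/((1/5 + 5) - 96760) = 253811/(26/5 - 96760) = 253811/(-483774/5) = 253811*(-5/483774) = -1269055/483774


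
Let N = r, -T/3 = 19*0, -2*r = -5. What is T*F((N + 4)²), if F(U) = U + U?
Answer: 0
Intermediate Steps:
r = 5/2 (r = -½*(-5) = 5/2 ≈ 2.5000)
T = 0 (T = -57*0 = -3*0 = 0)
N = 5/2 ≈ 2.5000
F(U) = 2*U
T*F((N + 4)²) = 0*(2*(5/2 + 4)²) = 0*(2*(13/2)²) = 0*(2*(169/4)) = 0*(169/2) = 0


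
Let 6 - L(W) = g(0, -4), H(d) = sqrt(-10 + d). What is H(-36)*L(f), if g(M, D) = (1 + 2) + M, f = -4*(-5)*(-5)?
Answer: 3*I*sqrt(46) ≈ 20.347*I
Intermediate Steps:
f = -100 (f = 20*(-5) = -100)
g(M, D) = 3 + M
L(W) = 3 (L(W) = 6 - (3 + 0) = 6 - 1*3 = 6 - 3 = 3)
H(-36)*L(f) = sqrt(-10 - 36)*3 = sqrt(-46)*3 = (I*sqrt(46))*3 = 3*I*sqrt(46)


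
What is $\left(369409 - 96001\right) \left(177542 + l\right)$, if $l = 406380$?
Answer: $159648946176$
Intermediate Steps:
$\left(369409 - 96001\right) \left(177542 + l\right) = \left(369409 - 96001\right) \left(177542 + 406380\right) = 273408 \cdot 583922 = 159648946176$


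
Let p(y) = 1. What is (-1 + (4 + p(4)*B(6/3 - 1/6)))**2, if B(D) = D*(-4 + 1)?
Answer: 25/4 ≈ 6.2500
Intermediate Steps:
B(D) = -3*D (B(D) = D*(-3) = -3*D)
(-1 + (4 + p(4)*B(6/3 - 1/6)))**2 = (-1 + (4 + 1*(-3*(6/3 - 1/6))))**2 = (-1 + (4 + 1*(-3*(6*(1/3) - 1*1/6))))**2 = (-1 + (4 + 1*(-3*(2 - 1/6))))**2 = (-1 + (4 + 1*(-3*11/6)))**2 = (-1 + (4 + 1*(-11/2)))**2 = (-1 + (4 - 11/2))**2 = (-1 - 3/2)**2 = (-5/2)**2 = 25/4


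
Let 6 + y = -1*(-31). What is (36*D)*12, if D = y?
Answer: 10800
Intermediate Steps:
y = 25 (y = -6 - 1*(-31) = -6 + 31 = 25)
D = 25
(36*D)*12 = (36*25)*12 = 900*12 = 10800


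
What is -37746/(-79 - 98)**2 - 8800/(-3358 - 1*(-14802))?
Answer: -19657234/9959141 ≈ -1.9738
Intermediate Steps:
-37746/(-79 - 98)**2 - 8800/(-3358 - 1*(-14802)) = -37746/((-177)**2) - 8800/(-3358 + 14802) = -37746/31329 - 8800/11444 = -37746*1/31329 - 8800*1/11444 = -4194/3481 - 2200/2861 = -19657234/9959141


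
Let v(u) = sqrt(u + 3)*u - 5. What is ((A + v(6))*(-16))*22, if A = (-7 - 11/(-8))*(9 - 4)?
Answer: 5324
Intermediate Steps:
A = -225/8 (A = (-7 - 11*(-1/8))*5 = (-7 + 11/8)*5 = -45/8*5 = -225/8 ≈ -28.125)
v(u) = -5 + u*sqrt(3 + u) (v(u) = sqrt(3 + u)*u - 5 = u*sqrt(3 + u) - 5 = -5 + u*sqrt(3 + u))
((A + v(6))*(-16))*22 = ((-225/8 + (-5 + 6*sqrt(3 + 6)))*(-16))*22 = ((-225/8 + (-5 + 6*sqrt(9)))*(-16))*22 = ((-225/8 + (-5 + 6*3))*(-16))*22 = ((-225/8 + (-5 + 18))*(-16))*22 = ((-225/8 + 13)*(-16))*22 = -121/8*(-16)*22 = 242*22 = 5324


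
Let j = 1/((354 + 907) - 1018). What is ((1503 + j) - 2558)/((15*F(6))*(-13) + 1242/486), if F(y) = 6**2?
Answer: 256364/1705239 ≈ 0.15034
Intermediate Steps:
F(y) = 36
j = 1/243 (j = 1/(1261 - 1018) = 1/243 ≈ 0.0041152)
((1503 + j) - 2558)/((15*F(6))*(-13) + 1242/486) = ((1503 + 1/243) - 2558)/((15*36)*(-13) + 1242/486) = (365230/243 - 2558)/(540*(-13) + 1242*(1/486)) = -256364/(243*(-7020 + 23/9)) = -256364/(243*(-63157/9)) = -256364/243*(-9/63157) = 256364/1705239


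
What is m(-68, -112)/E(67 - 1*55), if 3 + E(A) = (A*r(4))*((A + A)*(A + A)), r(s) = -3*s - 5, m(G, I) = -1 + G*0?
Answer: 1/117507 ≈ 8.5101e-6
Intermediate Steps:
m(G, I) = -1 (m(G, I) = -1 + 0 = -1)
r(s) = -5 - 3*s
E(A) = -3 - 68*A³ (E(A) = -3 + (A*(-5 - 3*4))*((A + A)*(A + A)) = -3 + (A*(-5 - 12))*((2*A)*(2*A)) = -3 + (A*(-17))*(4*A²) = -3 + (-17*A)*(4*A²) = -3 - 68*A³)
m(-68, -112)/E(67 - 1*55) = -1/(-3 - 68*(67 - 1*55)³) = -1/(-3 - 68*(67 - 55)³) = -1/(-3 - 68*12³) = -1/(-3 - 68*1728) = -1/(-3 - 117504) = -1/(-117507) = -1*(-1/117507) = 1/117507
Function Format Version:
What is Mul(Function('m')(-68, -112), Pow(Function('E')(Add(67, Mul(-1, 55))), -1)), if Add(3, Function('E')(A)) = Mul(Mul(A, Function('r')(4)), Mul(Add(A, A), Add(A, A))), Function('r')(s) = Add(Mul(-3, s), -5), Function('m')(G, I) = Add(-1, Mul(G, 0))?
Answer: Rational(1, 117507) ≈ 8.5101e-6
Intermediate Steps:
Function('m')(G, I) = -1 (Function('m')(G, I) = Add(-1, 0) = -1)
Function('r')(s) = Add(-5, Mul(-3, s))
Function('E')(A) = Add(-3, Mul(-68, Pow(A, 3))) (Function('E')(A) = Add(-3, Mul(Mul(A, Add(-5, Mul(-3, 4))), Mul(Add(A, A), Add(A, A)))) = Add(-3, Mul(Mul(A, Add(-5, -12)), Mul(Mul(2, A), Mul(2, A)))) = Add(-3, Mul(Mul(A, -17), Mul(4, Pow(A, 2)))) = Add(-3, Mul(Mul(-17, A), Mul(4, Pow(A, 2)))) = Add(-3, Mul(-68, Pow(A, 3))))
Mul(Function('m')(-68, -112), Pow(Function('E')(Add(67, Mul(-1, 55))), -1)) = Mul(-1, Pow(Add(-3, Mul(-68, Pow(Add(67, Mul(-1, 55)), 3))), -1)) = Mul(-1, Pow(Add(-3, Mul(-68, Pow(Add(67, -55), 3))), -1)) = Mul(-1, Pow(Add(-3, Mul(-68, Pow(12, 3))), -1)) = Mul(-1, Pow(Add(-3, Mul(-68, 1728)), -1)) = Mul(-1, Pow(Add(-3, -117504), -1)) = Mul(-1, Pow(-117507, -1)) = Mul(-1, Rational(-1, 117507)) = Rational(1, 117507)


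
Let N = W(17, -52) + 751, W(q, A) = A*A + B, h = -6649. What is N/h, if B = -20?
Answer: -3435/6649 ≈ -0.51662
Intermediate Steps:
W(q, A) = -20 + A² (W(q, A) = A*A - 20 = A² - 20 = -20 + A²)
N = 3435 (N = (-20 + (-52)²) + 751 = (-20 + 2704) + 751 = 2684 + 751 = 3435)
N/h = 3435/(-6649) = 3435*(-1/6649) = -3435/6649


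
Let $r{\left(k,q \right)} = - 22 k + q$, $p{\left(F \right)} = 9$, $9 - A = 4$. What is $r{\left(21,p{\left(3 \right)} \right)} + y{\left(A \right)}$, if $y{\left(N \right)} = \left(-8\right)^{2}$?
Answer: $-389$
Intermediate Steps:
$A = 5$ ($A = 9 - 4 = 5$)
$y{\left(N \right)} = 64$
$r{\left(k,q \right)} = q - 22 k$
$r{\left(21,p{\left(3 \right)} \right)} + y{\left(A \right)} = \left(9 - 462\right) + 64 = -453 + 64 = -389$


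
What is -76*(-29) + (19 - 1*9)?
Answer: 2214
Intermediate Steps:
-76*(-29) + (19 - 1*9) = 2204 + (19 - 9) = 2204 + 10 = 2214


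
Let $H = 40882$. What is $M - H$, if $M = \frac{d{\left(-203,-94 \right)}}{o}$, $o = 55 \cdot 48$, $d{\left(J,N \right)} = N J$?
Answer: $- \frac{53954699}{1320} \approx -40875.0$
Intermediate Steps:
$d{\left(J,N \right)} = J N$
$o = 2640$
$M = \frac{9541}{1320}$ ($M = \frac{\left(-203\right) \left(-94\right)}{2640} = 19082 \cdot \frac{1}{2640} = \frac{9541}{1320} \approx 7.228$)
$M - H = \frac{9541}{1320} - 40882 = - \frac{53954699}{1320}$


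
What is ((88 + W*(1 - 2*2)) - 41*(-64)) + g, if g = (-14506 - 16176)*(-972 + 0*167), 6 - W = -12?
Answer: 29825562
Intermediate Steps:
W = 18 (W = 6 - 1*(-12) = 6 + 12 = 18)
g = 29822904 (g = -30682*(-972 + 0) = -30682*(-972) = 29822904)
((88 + W*(1 - 2*2)) - 41*(-64)) + g = ((88 + 18*(1 - 2*2)) - 41*(-64)) + 29822904 = ((88 + 18*(1 - 4)) + 2624) + 29822904 = ((88 + 18*(-3)) + 2624) + 29822904 = ((88 - 54) + 2624) + 29822904 = (34 + 2624) + 29822904 = 2658 + 29822904 = 29825562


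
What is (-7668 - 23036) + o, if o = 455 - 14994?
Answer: -45243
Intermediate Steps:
o = -14539
(-7668 - 23036) + o = (-7668 - 23036) - 14539 = -30704 - 14539 = -45243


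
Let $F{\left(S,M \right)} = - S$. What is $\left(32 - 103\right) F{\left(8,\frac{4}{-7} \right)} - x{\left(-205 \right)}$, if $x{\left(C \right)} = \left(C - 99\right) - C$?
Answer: $667$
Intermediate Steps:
$x{\left(C \right)} = -99$ ($x{\left(C \right)} = \left(-99 + C\right) - C = -99$)
$\left(32 - 103\right) F{\left(8,\frac{4}{-7} \right)} - x{\left(-205 \right)} = \left(32 - 103\right) \left(\left(-1\right) 8\right) - -99 = \left(-71\right) \left(-8\right) + 99 = 568 + 99 = 667$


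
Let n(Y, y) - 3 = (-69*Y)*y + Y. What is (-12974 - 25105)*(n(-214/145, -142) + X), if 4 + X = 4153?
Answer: 56926048734/145 ≈ 3.9259e+8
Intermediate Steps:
n(Y, y) = 3 + Y - 69*Y*y (n(Y, y) = 3 + ((-69*Y)*y + Y) = 3 + (-69*Y*y + Y) = 3 + (Y - 69*Y*y) = 3 + Y - 69*Y*y)
X = 4149 (X = -4 + 4153 = 4149)
(-12974 - 25105)*(n(-214/145, -142) + X) = (-12974 - 25105)*((3 - 214/145 - 69*(-214/145)*(-142)) + 4149) = -38079*((3 - 214*1/145 - 69*(-214*1/145)*(-142)) + 4149) = -38079*((3 - 214/145 - 69*(-214/145)*(-142)) + 4149) = -38079*((3 - 214/145 - 2096772/145) + 4149) = -38079*(-2096551/145 + 4149) = -38079*(-1494946/145) = 56926048734/145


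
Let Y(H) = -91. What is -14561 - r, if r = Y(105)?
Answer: -14470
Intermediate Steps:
r = -91
-14561 - r = -14561 - 1*(-91) = -14561 + 91 = -14470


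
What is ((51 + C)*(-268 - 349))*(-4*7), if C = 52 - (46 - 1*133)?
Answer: 3282440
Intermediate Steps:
C = 139 (C = 52 - (46 - 133) = 52 - 1*(-87) = 52 + 87 = 139)
((51 + C)*(-268 - 349))*(-4*7) = ((51 + 139)*(-268 - 349))*(-4*7) = (190*(-617))*(-28) = -117230*(-28) = 3282440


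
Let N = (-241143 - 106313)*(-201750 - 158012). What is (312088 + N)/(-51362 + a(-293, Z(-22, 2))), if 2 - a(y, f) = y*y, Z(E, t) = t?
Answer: -125001777560/137209 ≈ -9.1103e+5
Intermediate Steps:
a(y, f) = 2 - y² (a(y, f) = 2 - y*y = 2 - y²)
N = 125001465472 (N = -347456*(-359762) = 125001465472)
(312088 + N)/(-51362 + a(-293, Z(-22, 2))) = (312088 + 125001465472)/(-51362 + (2 - 1*(-293)²)) = 125001777560/(-51362 + (2 - 1*85849)) = 125001777560/(-51362 + (2 - 85849)) = 125001777560/(-51362 - 85847) = 125001777560/(-137209) = 125001777560*(-1/137209) = -125001777560/137209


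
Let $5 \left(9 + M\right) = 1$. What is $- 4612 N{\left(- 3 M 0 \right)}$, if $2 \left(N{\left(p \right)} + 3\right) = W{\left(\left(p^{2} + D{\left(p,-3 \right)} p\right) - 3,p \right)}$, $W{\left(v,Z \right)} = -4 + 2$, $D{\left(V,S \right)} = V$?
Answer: $18448$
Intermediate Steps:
$M = - \frac{44}{5}$ ($M = -9 + \frac{1}{5} \cdot 1 = -9 + \frac{1}{5} = - \frac{44}{5} \approx -8.8$)
$W{\left(v,Z \right)} = -2$
$N{\left(p \right)} = -4$ ($N{\left(p \right)} = -3 + \frac{1}{2} \left(-2\right) = -3 - 1 = -4$)
$- 4612 N{\left(- 3 M 0 \right)} = \left(-4612\right) \left(-4\right) = 18448$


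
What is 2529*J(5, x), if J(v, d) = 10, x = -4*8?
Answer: 25290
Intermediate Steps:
x = -32
2529*J(5, x) = 2529*10 = 25290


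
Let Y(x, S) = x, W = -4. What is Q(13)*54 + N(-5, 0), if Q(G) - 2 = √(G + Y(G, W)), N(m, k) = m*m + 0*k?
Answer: 133 + 54*√26 ≈ 408.35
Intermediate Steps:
N(m, k) = m² (N(m, k) = m² + 0 = m²)
Q(G) = 2 + √2*√G (Q(G) = 2 + √(G + G) = 2 + √(2*G) = 2 + √2*√G)
Q(13)*54 + N(-5, 0) = (2 + √2*√13)*54 + (-5)² = (2 + √26)*54 + 25 = (108 + 54*√26) + 25 = 133 + 54*√26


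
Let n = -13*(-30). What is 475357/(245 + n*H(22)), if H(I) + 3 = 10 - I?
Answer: -475357/5605 ≈ -84.809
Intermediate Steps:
H(I) = 7 - I (H(I) = -3 + (10 - I) = 7 - I)
n = 390
475357/(245 + n*H(22)) = 475357/(245 + 390*(7 - 1*22)) = 475357/(245 + 390*(7 - 22)) = 475357/(245 + 390*(-15)) = 475357/(245 - 5850) = 475357/(-5605) = 475357*(-1/5605) = -475357/5605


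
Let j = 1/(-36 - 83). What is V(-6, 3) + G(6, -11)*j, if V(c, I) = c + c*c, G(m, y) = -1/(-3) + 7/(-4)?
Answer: 2521/84 ≈ 30.012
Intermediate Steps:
G(m, y) = -17/12 (G(m, y) = -1*(-1/3) + 7*(-1/4) = 1/3 - 7/4 = -17/12)
j = -1/119 (j = 1/(-119) = -1/119 ≈ -0.0084034)
V(c, I) = c + c**2
V(-6, 3) + G(6, -11)*j = -6*(1 - 6) - 17/12*(-1/119) = -6*(-5) + 1/84 = 30 + 1/84 = 2521/84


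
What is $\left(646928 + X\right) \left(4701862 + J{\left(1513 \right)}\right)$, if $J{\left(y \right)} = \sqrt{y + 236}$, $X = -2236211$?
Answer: $-7472589344946 - 1589283 \sqrt{1749} \approx -7.4727 \cdot 10^{12}$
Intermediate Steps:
$J{\left(y \right)} = \sqrt{236 + y}$
$\left(646928 + X\right) \left(4701862 + J{\left(1513 \right)}\right) = \left(646928 - 2236211\right) \left(4701862 + \sqrt{236 + 1513}\right) = - 1589283 \left(4701862 + \sqrt{1749}\right) = -7472589344946 - 1589283 \sqrt{1749}$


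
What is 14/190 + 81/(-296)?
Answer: -5623/28120 ≈ -0.19996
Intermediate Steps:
14/190 + 81/(-296) = 14*(1/190) + 81*(-1/296) = 7/95 - 81/296 = -5623/28120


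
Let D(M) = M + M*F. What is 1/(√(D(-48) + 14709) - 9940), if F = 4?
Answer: -1420/14112733 - √14469/98789131 ≈ -0.00010184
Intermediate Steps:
D(M) = 5*M (D(M) = M + M*4 = M + 4*M = 5*M)
1/(√(D(-48) + 14709) - 9940) = 1/(√(5*(-48) + 14709) - 9940) = 1/(√(-240 + 14709) - 9940) = 1/(√14469 - 9940) = 1/(-9940 + √14469)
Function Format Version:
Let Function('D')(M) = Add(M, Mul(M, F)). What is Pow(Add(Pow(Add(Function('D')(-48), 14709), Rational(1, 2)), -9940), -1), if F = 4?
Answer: Add(Rational(-1420, 14112733), Mul(Rational(-1, 98789131), Pow(14469, Rational(1, 2)))) ≈ -0.00010184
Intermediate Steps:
Function('D')(M) = Mul(5, M) (Function('D')(M) = Add(M, Mul(M, 4)) = Add(M, Mul(4, M)) = Mul(5, M))
Pow(Add(Pow(Add(Function('D')(-48), 14709), Rational(1, 2)), -9940), -1) = Pow(Add(Pow(Add(Mul(5, -48), 14709), Rational(1, 2)), -9940), -1) = Pow(Add(Pow(Add(-240, 14709), Rational(1, 2)), -9940), -1) = Pow(Add(Pow(14469, Rational(1, 2)), -9940), -1) = Pow(Add(-9940, Pow(14469, Rational(1, 2))), -1)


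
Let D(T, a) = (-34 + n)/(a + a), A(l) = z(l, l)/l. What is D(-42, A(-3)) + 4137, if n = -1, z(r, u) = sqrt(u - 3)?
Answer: 4137 - 35*I*sqrt(6)/4 ≈ 4137.0 - 21.433*I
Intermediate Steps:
z(r, u) = sqrt(-3 + u)
A(l) = sqrt(-3 + l)/l
D(T, a) = -35/(2*a) (D(T, a) = (-34 - 1)/(a + a) = -35*1/(2*a) = -35/(2*a))
D(-42, A(-3)) + 4137 = -35*(-3/sqrt(-3 - 3))/2 + 4137 = -35*I*sqrt(6)/2/2 + 4137 = -35*I*sqrt(6)/4 + 4137 = 4137 - 35*I*sqrt(6)/4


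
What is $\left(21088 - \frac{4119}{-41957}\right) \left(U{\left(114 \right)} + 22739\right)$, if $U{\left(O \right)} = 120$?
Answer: $\frac{20225490844765}{41957} \approx 4.8205 \cdot 10^{8}$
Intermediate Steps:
$\left(21088 - \frac{4119}{-41957}\right) \left(U{\left(114 \right)} + 22739\right) = \left(21088 - \frac{4119}{-41957}\right) \left(120 + 22739\right) = \left(21088 - - \frac{4119}{41957}\right) 22859 = \left(21088 + \frac{4119}{41957}\right) 22859 = \frac{884793335}{41957} \cdot 22859 = \frac{20225490844765}{41957}$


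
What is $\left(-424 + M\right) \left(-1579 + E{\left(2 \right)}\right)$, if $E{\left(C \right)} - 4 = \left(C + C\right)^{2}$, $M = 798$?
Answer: $-583066$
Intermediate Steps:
$E{\left(C \right)} = 4 + 4 C^{2}$ ($E{\left(C \right)} = 4 + \left(C + C\right)^{2} = 4 + \left(2 C\right)^{2} = 4 + 4 C^{2}$)
$\left(-424 + M\right) \left(-1579 + E{\left(2 \right)}\right) = \left(-424 + 798\right) \left(-1579 + \left(4 + 4 \cdot 2^{2}\right)\right) = 374 \left(-1579 + \left(4 + 4 \cdot 4\right)\right) = 374 \left(-1579 + \left(4 + 16\right)\right) = 374 \left(-1579 + 20\right) = 374 \left(-1559\right) = -583066$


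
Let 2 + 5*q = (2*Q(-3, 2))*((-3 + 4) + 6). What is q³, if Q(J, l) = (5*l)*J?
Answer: -75151448/125 ≈ -6.0121e+5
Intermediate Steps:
Q(J, l) = 5*J*l
q = -422/5 (q = -⅖ + ((2*(5*(-3)*2))*((-3 + 4) + 6))/5 = -⅖ + ((2*(-30))*(1 + 6))/5 = -⅖ + (-60*7)/5 = -⅖ + (⅕)*(-420) = -⅖ - 84 = -422/5 ≈ -84.400)
q³ = (-422/5)³ = -75151448/125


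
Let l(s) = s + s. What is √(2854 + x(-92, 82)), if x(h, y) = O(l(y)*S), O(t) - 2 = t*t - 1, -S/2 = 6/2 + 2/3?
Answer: 7*√266191/3 ≈ 1203.9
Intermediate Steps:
l(s) = 2*s
S = -22/3 (S = -2*(6/2 + 2/3) = -2*(6*(½) + 2*(⅓)) = -2*(3 + ⅔) = -2*11/3 = -22/3 ≈ -7.3333)
O(t) = 1 + t² (O(t) = 2 + (t*t - 1) = 2 + (t² - 1) = 2 + (-1 + t²) = 1 + t²)
x(h, y) = 1 + 1936*y²/9 (x(h, y) = 1 + ((2*y)*(-22/3))² = 1 + (-44*y/3)² = 1 + 1936*y²/9)
√(2854 + x(-92, 82)) = √(2854 + (1 + (1936/9)*82²)) = √(2854 + (1 + (1936/9)*6724)) = √(2854 + (1 + 13017664/9)) = √(2854 + 13017673/9) = √(13043359/9) = 7*√266191/3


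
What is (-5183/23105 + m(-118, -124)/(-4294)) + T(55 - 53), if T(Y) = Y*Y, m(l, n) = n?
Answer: 188730349/49606435 ≈ 3.8046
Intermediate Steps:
T(Y) = Y²
(-5183/23105 + m(-118, -124)/(-4294)) + T(55 - 53) = (-5183/23105 - 124/(-4294)) + (55 - 53)² = (-5183*1/23105 - 124*(-1/4294)) + 2² = (-5183/23105 + 62/2147) + 4 = -9695391/49606435 + 4 = 188730349/49606435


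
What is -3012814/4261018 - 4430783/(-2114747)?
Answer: 6254153374518/4505487516223 ≈ 1.3881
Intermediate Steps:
-3012814/4261018 - 4430783/(-2114747) = -3012814*1/4261018 - 4430783*(-1/2114747) = -1506407/2130509 + 4430783/2114747 = 6254153374518/4505487516223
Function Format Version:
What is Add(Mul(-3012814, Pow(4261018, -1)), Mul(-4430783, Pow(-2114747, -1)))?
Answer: Rational(6254153374518, 4505487516223) ≈ 1.3881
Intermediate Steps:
Add(Mul(-3012814, Pow(4261018, -1)), Mul(-4430783, Pow(-2114747, -1))) = Add(Mul(-3012814, Rational(1, 4261018)), Mul(-4430783, Rational(-1, 2114747))) = Add(Rational(-1506407, 2130509), Rational(4430783, 2114747)) = Rational(6254153374518, 4505487516223)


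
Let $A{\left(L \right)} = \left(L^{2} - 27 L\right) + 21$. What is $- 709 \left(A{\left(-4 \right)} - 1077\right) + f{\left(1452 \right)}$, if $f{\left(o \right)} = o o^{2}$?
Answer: $3061918196$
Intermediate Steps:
$A{\left(L \right)} = 21 + L^{2} - 27 L$
$f{\left(o \right)} = o^{3}$
$- 709 \left(A{\left(-4 \right)} - 1077\right) + f{\left(1452 \right)} = - 709 \left(\left(21 + \left(-4\right)^{2} - -108\right) - 1077\right) + 1452^{3} = - 709 \left(\left(21 + 16 + 108\right) - 1077\right) + 3061257408 = - 709 \left(145 - 1077\right) + 3061257408 = \left(-709\right) \left(-932\right) + 3061257408 = 660788 + 3061257408 = 3061918196$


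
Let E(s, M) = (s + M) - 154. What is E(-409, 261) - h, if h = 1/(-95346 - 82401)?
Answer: -53679593/177747 ≈ -302.00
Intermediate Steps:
E(s, M) = -154 + M + s (E(s, M) = (M + s) - 154 = -154 + M + s)
h = -1/177747 (h = 1/(-177747) = -1/177747 ≈ -5.6260e-6)
E(-409, 261) - h = (-154 + 261 - 409) - 1*(-1/177747) = -302 + 1/177747 = -53679593/177747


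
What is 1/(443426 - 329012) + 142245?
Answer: 16274819431/114414 ≈ 1.4225e+5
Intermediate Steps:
1/(443426 - 329012) + 142245 = 1/114414 + 142245 = 16274819431/114414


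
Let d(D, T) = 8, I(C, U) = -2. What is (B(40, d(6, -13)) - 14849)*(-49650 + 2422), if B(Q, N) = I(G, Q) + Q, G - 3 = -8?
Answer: 699493908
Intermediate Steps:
G = -5 (G = 3 - 8 = -5)
B(Q, N) = -2 + Q
(B(40, d(6, -13)) - 14849)*(-49650 + 2422) = ((-2 + 40) - 14849)*(-49650 + 2422) = (38 - 14849)*(-47228) = -14811*(-47228) = 699493908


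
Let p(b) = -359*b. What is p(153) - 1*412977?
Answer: -467904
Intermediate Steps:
p(153) - 1*412977 = -359*153 - 1*412977 = -54927 - 412977 = -467904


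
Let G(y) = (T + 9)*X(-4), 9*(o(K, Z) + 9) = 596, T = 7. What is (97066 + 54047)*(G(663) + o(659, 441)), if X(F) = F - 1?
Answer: -10326055/3 ≈ -3.4420e+6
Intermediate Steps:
X(F) = -1 + F
o(K, Z) = 515/9 (o(K, Z) = -9 + (⅑)*596 = -9 + 596/9 = 515/9)
G(y) = -80 (G(y) = (7 + 9)*(-1 - 4) = 16*(-5) = -80)
(97066 + 54047)*(G(663) + o(659, 441)) = (97066 + 54047)*(-80 + 515/9) = 151113*(-205/9) = -10326055/3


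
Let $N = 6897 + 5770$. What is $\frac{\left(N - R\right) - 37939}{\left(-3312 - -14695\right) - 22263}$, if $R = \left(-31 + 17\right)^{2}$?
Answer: $\frac{6367}{2720} \approx 2.3408$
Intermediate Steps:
$R = 196$ ($R = \left(-14\right)^{2} = 196$)
$N = 12667$
$\frac{\left(N - R\right) - 37939}{\left(-3312 - -14695\right) - 22263} = \frac{\left(12667 - 196\right) - 37939}{\left(-3312 - -14695\right) - 22263} = \frac{\left(12667 - 196\right) - 37939}{\left(-3312 + 14695\right) - 22263} = \frac{12471 - 37939}{11383 - 22263} = - \frac{25468}{-10880} = \left(-25468\right) \left(- \frac{1}{10880}\right) = \frac{6367}{2720}$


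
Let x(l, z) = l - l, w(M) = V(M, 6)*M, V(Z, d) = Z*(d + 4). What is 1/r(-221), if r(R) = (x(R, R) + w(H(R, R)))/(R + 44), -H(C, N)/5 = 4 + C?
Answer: -177/11772250 ≈ -1.5035e-5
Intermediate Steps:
V(Z, d) = Z*(4 + d)
H(C, N) = -20 - 5*C (H(C, N) = -5*(4 + C) = -20 - 5*C)
w(M) = 10*M² (w(M) = (M*(4 + 6))*M = (M*10)*M = (10*M)*M = 10*M²)
x(l, z) = 0
r(R) = 10*(-20 - 5*R)²/(44 + R) (r(R) = (0 + 10*(-20 - 5*R)²)/(R + 44) = (10*(-20 - 5*R)²)/(44 + R) = 10*(-20 - 5*R)²/(44 + R))
1/r(-221) = 1/(250*(4 - 221)²/(44 - 221)) = 1/(250*(-217)²/(-177)) = 1/(250*47089*(-1/177)) = 1/(-11772250/177) = -177/11772250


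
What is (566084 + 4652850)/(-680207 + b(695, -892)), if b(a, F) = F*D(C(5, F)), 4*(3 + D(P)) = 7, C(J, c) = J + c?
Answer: -2609467/339546 ≈ -7.6852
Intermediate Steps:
D(P) = -5/4 (D(P) = -3 + (1/4)*7 = -3 + 7/4 = -5/4)
b(a, F) = -5*F/4 (b(a, F) = F*(-5/4) = -5*F/4)
(566084 + 4652850)/(-680207 + b(695, -892)) = (566084 + 4652850)/(-680207 - 5/4*(-892)) = 5218934/(-680207 + 1115) = 5218934/(-679092) = 5218934*(-1/679092) = -2609467/339546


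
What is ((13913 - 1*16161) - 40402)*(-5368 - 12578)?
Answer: 765396900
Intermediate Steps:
((13913 - 1*16161) - 40402)*(-5368 - 12578) = ((13913 - 16161) - 40402)*(-17946) = (-2248 - 40402)*(-17946) = -42650*(-17946) = 765396900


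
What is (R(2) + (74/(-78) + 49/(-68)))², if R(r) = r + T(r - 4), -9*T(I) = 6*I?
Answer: 2163841/781456 ≈ 2.7690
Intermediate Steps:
T(I) = -2*I/3
R(r) = 8/3 + r/3 (R(r) = r - 2*(r - 4)/3 = r - 2*(-4 + r)/3 = r + (8/3 - 2*r/3) = 8/3 + r/3)
(R(2) + (74/(-78) + 49/(-68)))² = ((8/3 + (⅓)*2) + (74/(-78) + 49/(-68)))² = ((8/3 + ⅔) + (74*(-1/78) + 49*(-1/68)))² = (10/3 + (-37/39 - 49/68))² = (10/3 - 4427/2652)² = (1471/884)² = 2163841/781456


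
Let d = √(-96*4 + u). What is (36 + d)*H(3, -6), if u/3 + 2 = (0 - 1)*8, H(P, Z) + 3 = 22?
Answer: 684 + 57*I*√46 ≈ 684.0 + 386.59*I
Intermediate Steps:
H(P, Z) = 19 (H(P, Z) = -3 + 22 = 19)
u = -30 (u = -6 + 3*((0 - 1)*8) = -6 + 3*(-1*8) = -6 + 3*(-8) = -6 - 24 = -30)
d = 3*I*√46 (d = √(-96*4 - 30) = √(-384 - 30) = √(-414) = 3*I*√46 ≈ 20.347*I)
(36 + d)*H(3, -6) = (36 + 3*I*√46)*19 = 684 + 57*I*√46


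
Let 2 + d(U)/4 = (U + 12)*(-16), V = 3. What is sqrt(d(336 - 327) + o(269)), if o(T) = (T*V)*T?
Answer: sqrt(215731) ≈ 464.47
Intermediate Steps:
o(T) = 3*T**2 (o(T) = (T*3)*T = (3*T)*T = 3*T**2)
d(U) = -776 - 64*U (d(U) = -8 + 4*((U + 12)*(-16)) = -8 + 4*((12 + U)*(-16)) = -8 + 4*(-192 - 16*U) = -8 + (-768 - 64*U) = -776 - 64*U)
sqrt(d(336 - 327) + o(269)) = sqrt((-776 - 64*(336 - 327)) + 3*269**2) = sqrt((-776 - 64*9) + 3*72361) = sqrt((-776 - 576) + 217083) = sqrt(-1352 + 217083) = sqrt(215731)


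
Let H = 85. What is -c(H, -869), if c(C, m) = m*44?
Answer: 38236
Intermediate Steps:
c(C, m) = 44*m
-c(H, -869) = -44*(-869) = -1*(-38236) = 38236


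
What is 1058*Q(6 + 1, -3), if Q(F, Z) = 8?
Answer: 8464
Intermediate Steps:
1058*Q(6 + 1, -3) = 1058*8 = 8464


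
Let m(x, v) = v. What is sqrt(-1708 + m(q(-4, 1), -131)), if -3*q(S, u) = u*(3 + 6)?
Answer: I*sqrt(1839) ≈ 42.884*I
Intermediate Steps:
q(S, u) = -3*u (q(S, u) = -u*(3 + 6)/3 = -u*9/3 = -3*u)
sqrt(-1708 + m(q(-4, 1), -131)) = sqrt(-1708 - 131) = sqrt(-1839) = I*sqrt(1839)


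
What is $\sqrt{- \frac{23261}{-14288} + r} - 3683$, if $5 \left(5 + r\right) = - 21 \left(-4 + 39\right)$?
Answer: $-3683 + \frac{i \sqrt{1918623895}}{3572} \approx -3683.0 + 12.263 i$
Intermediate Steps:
$r = -152$ ($r = -5 + \frac{\left(-21\right) \left(-4 + 39\right)}{5} = -5 + \frac{\left(-21\right) 35}{5} = -5 + \frac{1}{5} \left(-735\right) = -5 - 147 = -152$)
$\sqrt{- \frac{23261}{-14288} + r} - 3683 = \sqrt{- \frac{23261}{-14288} - 152} - 3683 = \sqrt{\left(-23261\right) \left(- \frac{1}{14288}\right) - 152} - 3683 = \sqrt{\frac{23261}{14288} - 152} - 3683 = \sqrt{- \frac{2148515}{14288}} - 3683 = \frac{i \sqrt{1918623895}}{3572} - 3683 = -3683 + \frac{i \sqrt{1918623895}}{3572}$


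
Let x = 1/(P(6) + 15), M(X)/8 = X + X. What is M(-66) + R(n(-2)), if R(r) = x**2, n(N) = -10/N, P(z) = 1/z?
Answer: -8744700/8281 ≈ -1056.0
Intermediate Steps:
M(X) = 16*X (M(X) = 8*(X + X) = 8*(2*X) = 16*X)
x = 6/91 (x = 1/(1/6 + 15) = 1/(91/6) = 6/91 ≈ 0.065934)
R(r) = 36/8281 (R(r) = (6/91)**2 = 36/8281)
M(-66) + R(n(-2)) = 16*(-66) + 36/8281 = -1056 + 36/8281 = -8744700/8281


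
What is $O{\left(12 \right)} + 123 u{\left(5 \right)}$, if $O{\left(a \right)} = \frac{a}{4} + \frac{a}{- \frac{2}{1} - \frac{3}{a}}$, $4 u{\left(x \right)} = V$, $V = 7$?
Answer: $\frac{2555}{12} \approx 212.92$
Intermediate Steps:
$u{\left(x \right)} = \frac{7}{4}$ ($u{\left(x \right)} = \frac{1}{4} \cdot 7 = \frac{7}{4}$)
$O{\left(a \right)} = \frac{a}{4} + \frac{a}{-2 - \frac{3}{a}}$ ($O{\left(a \right)} = a \frac{1}{4} + \frac{a}{\left(-2\right) 1 - \frac{3}{a}} = \frac{a}{4} + \frac{a}{-2 - \frac{3}{a}}$)
$O{\left(12 \right)} + 123 u{\left(5 \right)} = \frac{1}{4} \cdot 12 \frac{1}{3 + 2 \cdot 12} \left(3 - 24\right) + 123 \cdot \frac{7}{4} = \frac{1}{4} \cdot 12 \frac{1}{3 + 24} \left(3 - 24\right) + \frac{861}{4} = \frac{1}{4} \cdot 12 \cdot \frac{1}{27} \left(-21\right) + \frac{861}{4} = - \frac{7}{3} + \frac{861}{4} = \frac{2555}{12}$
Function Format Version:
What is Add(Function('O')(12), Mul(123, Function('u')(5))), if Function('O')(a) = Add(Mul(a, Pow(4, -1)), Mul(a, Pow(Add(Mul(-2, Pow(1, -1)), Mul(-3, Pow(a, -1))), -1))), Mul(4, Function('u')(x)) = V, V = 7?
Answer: Rational(2555, 12) ≈ 212.92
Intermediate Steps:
Function('u')(x) = Rational(7, 4) (Function('u')(x) = Mul(Rational(1, 4), 7) = Rational(7, 4))
Function('O')(a) = Add(Mul(Rational(1, 4), a), Mul(a, Pow(Add(-2, Mul(-3, Pow(a, -1))), -1))) (Function('O')(a) = Add(Mul(a, Rational(1, 4)), Mul(a, Pow(Add(Mul(-2, 1), Mul(-3, Pow(a, -1))), -1))) = Add(Mul(Rational(1, 4), a), Mul(a, Pow(Add(-2, Mul(-3, Pow(a, -1))), -1))))
Add(Function('O')(12), Mul(123, Function('u')(5))) = Add(Mul(Rational(1, 4), 12, Pow(Add(3, Mul(2, 12)), -1), Add(3, Mul(-2, 12))), Mul(123, Rational(7, 4))) = Add(Mul(Rational(1, 4), 12, Pow(Add(3, 24), -1), Add(3, -24)), Rational(861, 4)) = Add(Mul(Rational(1, 4), 12, Pow(27, -1), -21), Rational(861, 4)) = Add(Mul(Rational(1, 4), 12, Rational(1, 27), -21), Rational(861, 4)) = Add(Rational(-7, 3), Rational(861, 4)) = Rational(2555, 12)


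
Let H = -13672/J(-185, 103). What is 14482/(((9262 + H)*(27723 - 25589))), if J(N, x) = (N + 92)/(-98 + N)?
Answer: -51801/246871790 ≈ -0.00020983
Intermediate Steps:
J(N, x) = (92 + N)/(-98 + N)
H = -3869176/93 (H = -13672*(-98 - 185)/(92 - 185) = -13672/(-93/(-283)) = -13672/((-1/283*(-93))) = -13672/93/283 = -13672*283/93 = -3869176/93 ≈ -41604.)
14482/(((9262 + H)*(27723 - 25589))) = 14482/(((9262 - 3869176/93)*(27723 - 25589))) = 14482/((-3007810/93*2134)) = 14482/(-6418666540/93) = 14482*(-93/6418666540) = -51801/246871790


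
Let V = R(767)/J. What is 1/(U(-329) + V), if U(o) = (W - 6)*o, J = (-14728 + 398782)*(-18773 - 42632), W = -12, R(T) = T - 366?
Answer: 23582835870/139657554021739 ≈ 0.00016886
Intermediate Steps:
R(T) = -366 + T
J = -23582835870 (J = 384054*(-61405) = -23582835870)
U(o) = -18*o (U(o) = (-12 - 6)*o = -18*o)
V = -401/23582835870 (V = (-366 + 767)/(-23582835870) = 401*(-1/23582835870) = -401/23582835870 ≈ -1.7004e-8)
1/(U(-329) + V) = 1/(-18*(-329) - 401/23582835870) = 1/(5922 - 401/23582835870) = 1/(139657554021739/23582835870) = 23582835870/139657554021739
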